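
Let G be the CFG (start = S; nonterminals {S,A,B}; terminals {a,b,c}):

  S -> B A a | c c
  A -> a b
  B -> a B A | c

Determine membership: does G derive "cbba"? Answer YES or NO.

CNF form of G:
  S -> B X4 | T2 T2
  A -> T0 T1
  B -> T0 X3 | c
  T0 -> a
  T1 -> b
  T2 -> c
  X3 -> B A
  X4 -> A T0

Fill CYK table bottom-up:
  [0..0]={B,T2}  "c"  orig:{B}
  [1..1]={T1}  "b"  orig:{}
  [2..2]={T1}  "b"  orig:{}
  [3..3]={T0}  "a"  orig:{}
  [0..1]=∅  "cb"
  [1..2]=∅  "bb"
  [2..3]=∅  "ba"
  [0..2]=∅  "cbb"
  [1..3]=∅  "bba"
  [0..3]=∅  "cbba"

S ∉ T[0,3] ⇒ NO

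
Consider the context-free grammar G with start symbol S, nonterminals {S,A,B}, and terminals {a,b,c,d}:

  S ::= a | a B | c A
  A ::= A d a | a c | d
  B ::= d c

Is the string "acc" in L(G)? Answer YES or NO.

CNF form of G:
  S -> T1 B | T2 A | a
  A -> A X3 | T1 T2 | d
  B -> T0 T2
  T0 -> d
  T1 -> a
  T2 -> c
  X3 -> T0 T1

Fill CYK table bottom-up:
  cell(0,0) a: {S,T1}  orig:{S}
  cell(1,1) c: {T2}  orig:{}
  cell(2,2) c: {T2}  orig:{}
  cell(0,1) ac: {A}
  cell(1,2) cc: ∅
  cell(0,2) acc: ∅

S ∉ T[0,2] ⇒ NO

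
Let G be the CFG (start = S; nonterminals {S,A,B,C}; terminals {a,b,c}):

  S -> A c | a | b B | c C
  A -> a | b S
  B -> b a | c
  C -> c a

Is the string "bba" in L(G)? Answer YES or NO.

Convert to CNF:
  S -> A T2 | T0 B | T2 C | a
  A -> T0 S | a
  B -> T0 T1 | c
  C -> T2 T1
  T0 -> b
  T1 -> a
  T2 -> c

CYK table (by increasing span):
  cell(0,0) b: {T0}  orig:{}
  cell(1,1) b: {T0}  orig:{}
  cell(2,2) a: {A,S,T1}  orig:{A,S}
  cell(0,1) bb: ∅
  cell(1,2) ba: {A,B}
  cell(0,2) bba: {S}

S ∈ T[0,2] ⇒ YES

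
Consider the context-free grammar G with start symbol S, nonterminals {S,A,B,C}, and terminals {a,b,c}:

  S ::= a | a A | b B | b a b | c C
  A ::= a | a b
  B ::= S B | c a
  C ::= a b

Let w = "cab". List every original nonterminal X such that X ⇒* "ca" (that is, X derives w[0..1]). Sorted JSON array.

CNF form of G:
  S -> T0 A | T1 B | T1 X3 | T2 C | a
  A -> T0 T1 | a
  B -> S B | T2 T0
  C -> T0 T1
  T0 -> a
  T1 -> b
  T2 -> c
  X3 -> T0 T1

Fill CYK table bottom-up, restricted to cells inside w[0..1]:
  cell(0,0) c: {T2}  orig:{}
  cell(1,1) a: {A,S,T0}  orig:{A,S}
  cell(0,1) ca: {B}

Original NTs in T[0,1] deriving "ca": ["B"]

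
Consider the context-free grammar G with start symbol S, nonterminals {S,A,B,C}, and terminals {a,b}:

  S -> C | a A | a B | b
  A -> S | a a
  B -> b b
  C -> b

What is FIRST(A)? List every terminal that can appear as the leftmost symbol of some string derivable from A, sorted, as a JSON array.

FIRST sets, iterate to fixpoint:
pass 1:
  A via A→a a: +{a}
  B via B→b b: +{b}
  C via C→b: +{b}
  S via S→C: +{b}
  S via S→a A: +{a}
  FIRST(S)={a,b}  FIRST(A)={a}  FIRST(B)={b}  FIRST(C)={b}
pass 2:
  A via A→S: +{b}
  FIRST(S)={a,b}  FIRST(A)={a,b}  FIRST(B)={b}  FIRST(C)={b}
pass 3: done
  FIRST(S)={a,b}  FIRST(A)={a,b}  FIRST(B)={b}  FIRST(C)={b}

FIRST(A) = ["a", "b"]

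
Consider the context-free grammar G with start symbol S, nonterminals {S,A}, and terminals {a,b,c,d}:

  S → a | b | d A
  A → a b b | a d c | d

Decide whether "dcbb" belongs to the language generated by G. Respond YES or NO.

Convert to CNF:
  S -> T2 A | a | b
  A -> T0 X4 | T0 X5 | d
  T0 -> a
  T1 -> b
  T2 -> d
  T3 -> c
  X4 -> T1 T1
  X5 -> T2 T3

CYK table (by increasing span):
  cell(0,0) d: {A,T2}  orig:{A}
  cell(1,1) c: {T3}  orig:{}
  cell(2,2) b: {S,T1}  orig:{S}
  cell(3,3) b: {S,T1}  orig:{S}
  cell(0,1) dc: {X5}  orig:{}
  cell(1,2) cb: ∅
  cell(2,3) bb: {X4}  orig:{}
  cell(0,2) dcb: ∅
  cell(1,3) cbb: ∅
  cell(0,3) dcbb: ∅

S ∉ T[0,3] ⇒ NO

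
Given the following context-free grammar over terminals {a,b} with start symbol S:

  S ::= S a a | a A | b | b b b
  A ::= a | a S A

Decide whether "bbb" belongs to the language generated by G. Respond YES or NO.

Convert to CNF:
  S -> S X3 | T0 A | T1 X4 | b
  A -> T0 X2 | a
  T0 -> a
  T1 -> b
  X2 -> S A
  X3 -> T0 T0
  X4 -> T1 T1

CYK table (by increasing span):
  cell(0,0) b: {S,T1}  orig:{S}
  cell(1,1) b: {S,T1}  orig:{S}
  cell(2,2) b: {S,T1}  orig:{S}
  cell(0,1) bb: {X4}  orig:{}
  cell(1,2) bb: {X4}  orig:{}
  cell(0,2) bbb: {S}

S ∈ T[0,2] ⇒ YES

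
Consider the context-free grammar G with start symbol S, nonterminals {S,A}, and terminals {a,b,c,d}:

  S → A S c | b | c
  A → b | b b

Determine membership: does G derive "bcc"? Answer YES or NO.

CNF form of G:
  S -> A X2 | b | c
  A -> T0 T0 | b
  T0 -> b
  T1 -> c
  X2 -> S T1

Fill CYK table bottom-up:
  T[0,0] 'b' = {A,S,T0}  orig:{A,S}
  T[1,1] 'c' = {S,T1}  orig:{S}
  T[2,2] 'c' = {S,T1}  orig:{S}
  T[0,1] 'bc' = {X2}  orig:{}
  T[1,2] 'cc' = {X2}  orig:{}
  T[0,2] 'bcc' = {S}

S ∈ T[0,2] ⇒ YES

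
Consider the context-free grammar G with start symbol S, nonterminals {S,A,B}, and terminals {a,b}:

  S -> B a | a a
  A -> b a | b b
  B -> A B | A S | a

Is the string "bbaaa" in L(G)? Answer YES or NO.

CNF form of G:
  S -> B T1 | T1 T1
  A -> T0 T0 | T0 T1
  B -> A B | A S | a
  T0 -> b
  T1 -> a

CYK fill:
  T[0,0] 'b' = {T0}  orig:{}
  T[1,1] 'b' = {T0}  orig:{}
  T[2,2] 'a' = {B,T1}  orig:{B}
  T[3,3] 'a' = {B,T1}  orig:{B}
  T[4,4] 'a' = {B,T1}  orig:{B}
  T[0,1] 'bb' = {A}
  T[1,2] 'ba' = {A}
  T[2,3] 'aa' = {S}
  T[3,4] 'aa' = {S}
  T[0,2] 'bba' = {B}
  T[1,3] 'baa' = {B}
  T[2,4] 'aaa' = ∅
  T[0,3] 'bbaa' = {B,S}
  T[1,4] 'baaa' = {B,S}
  T[0,4] 'bbaaa' = {S}

S ∈ T[0,4] ⇒ YES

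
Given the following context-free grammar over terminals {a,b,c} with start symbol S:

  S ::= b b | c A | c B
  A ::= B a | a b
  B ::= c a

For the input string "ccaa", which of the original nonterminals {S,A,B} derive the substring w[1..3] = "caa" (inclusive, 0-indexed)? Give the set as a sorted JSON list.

Convert to CNF:
  S -> T1 T1 | T2 A | T2 B
  A -> B T0 | T0 T1
  B -> T2 T0
  T0 -> a
  T1 -> b
  T2 -> c

CYK fill, restricted to cells inside w[1..3]:
  cell(1,1) c: {T2}  orig:{}
  cell(2,2) a: {T0}  orig:{}
  cell(3,3) a: {T0}  orig:{}
  cell(1,2) ca: {B}
  cell(2,3) aa: ∅
  cell(1,3) caa: {A}

Original NTs in T[1,3] deriving "caa": ["A"]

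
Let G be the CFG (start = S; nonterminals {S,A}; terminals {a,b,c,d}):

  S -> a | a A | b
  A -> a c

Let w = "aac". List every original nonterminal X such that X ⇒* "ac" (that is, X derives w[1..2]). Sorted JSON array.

Convert to CNF:
  S -> T0 A | a | b
  A -> T0 T1
  T0 -> a
  T1 -> c

CYK fill (cells [i..j] with 1 ≤ i ≤ j ≤ 2 only):
  T[1,1] 'a' = {S,T0}  orig:{S}
  T[2,2] 'c' = {T1}  orig:{}
  T[1,2] 'ac' = {A}

Original NTs in T[1,2] deriving "ac": ["A"]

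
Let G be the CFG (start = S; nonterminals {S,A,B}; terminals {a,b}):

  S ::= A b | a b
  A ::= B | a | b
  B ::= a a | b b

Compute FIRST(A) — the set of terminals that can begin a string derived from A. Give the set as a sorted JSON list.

Compute FIRST by fixpoint:
iter 1:
  A via A→a: +{a}
  A via A→b: +{b}
  B via B→a a: +{a}
  B via B→b b: +{b}
  S via S→A b: +{a,b}
  FIRST(S)={a,b}  FIRST(A)={a,b}  FIRST(B)={a,b}
iter 2: (stable)
  FIRST(S)={a,b}  FIRST(A)={a,b}  FIRST(B)={a,b}

FIRST(A) = ["a", "b"]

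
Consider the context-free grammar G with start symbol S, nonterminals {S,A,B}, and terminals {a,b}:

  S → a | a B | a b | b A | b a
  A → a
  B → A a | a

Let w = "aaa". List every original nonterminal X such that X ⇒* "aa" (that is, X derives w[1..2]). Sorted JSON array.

Convert to CNF:
  S -> T0 B | T0 T1 | T1 A | T1 T0 | a
  A -> a
  B -> A T0 | a
  T0 -> a
  T1 -> b

Fill CYK table bottom-up (cells [i..j] with 1 ≤ i ≤ j ≤ 2 only):
  cell(1,1) a: {A,B,S,T0}  orig:{A,B,S}
  cell(2,2) a: {A,B,S,T0}  orig:{A,B,S}
  cell(1,2) aa: {B,S}

Original NTs in T[1,2] deriving "aa": ["B", "S"]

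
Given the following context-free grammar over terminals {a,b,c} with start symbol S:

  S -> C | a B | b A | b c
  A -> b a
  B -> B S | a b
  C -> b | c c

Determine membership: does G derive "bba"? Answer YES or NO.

Convert to CNF:
  S -> T0 A | T0 T2 | T1 B | T2 T2 | b
  A -> T0 T1
  B -> B S | T1 T0
  C -> T2 T2 | b
  T0 -> b
  T1 -> a
  T2 -> c

CYK fill:
  cell(0,0) b: {C,S,T0}  orig:{C,S}
  cell(1,1) b: {C,S,T0}  orig:{C,S}
  cell(2,2) a: {T1}  orig:{}
  cell(0,1) bb: ∅
  cell(1,2) ba: {A}
  cell(0,2) bba: {S}

S ∈ T[0,2] ⇒ YES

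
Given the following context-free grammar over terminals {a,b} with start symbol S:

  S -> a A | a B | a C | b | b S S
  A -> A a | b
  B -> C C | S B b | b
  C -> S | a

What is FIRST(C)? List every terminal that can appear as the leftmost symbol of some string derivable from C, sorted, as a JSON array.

FIRST sets, iterate to fixpoint:
pass 1:
  A via A→b: +{b}
  B via B→b: +{b}
  C via C→a: +{a}
  S via S→a A: +{a}
  S via S→b: +{b}
  FIRST[S]={a,b}  FIRST[A]={b}  FIRST[B]={b}  FIRST[C]={a}
pass 2:
  B via B→C C: +{a}
  C via C→S: +{b}
  FIRST[S]={a,b}  FIRST[A]={b}  FIRST[B]={a,b}  FIRST[C]={a,b}
pass 3: (stable)
  FIRST[S]={a,b}  FIRST[A]={b}  FIRST[B]={a,b}  FIRST[C]={a,b}

FIRST(C) = ["a", "b"]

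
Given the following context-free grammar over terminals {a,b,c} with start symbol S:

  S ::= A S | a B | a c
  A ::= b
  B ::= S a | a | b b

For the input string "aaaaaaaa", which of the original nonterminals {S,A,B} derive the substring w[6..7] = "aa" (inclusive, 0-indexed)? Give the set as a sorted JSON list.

CNF form of G:
  S -> A S | T0 B | T0 T2
  A -> b
  B -> S T0 | T1 T1 | a
  T0 -> a
  T1 -> b
  T2 -> c

CYK table (by increasing span), restricted to cells inside w[6..7]:
  T[6,6] 'a' = {B,T0}  orig:{B}
  T[7,7] 'a' = {B,T0}  orig:{B}
  T[6,7] 'aa' = {S}

Original NTs in T[6,7] deriving "aa": ["S"]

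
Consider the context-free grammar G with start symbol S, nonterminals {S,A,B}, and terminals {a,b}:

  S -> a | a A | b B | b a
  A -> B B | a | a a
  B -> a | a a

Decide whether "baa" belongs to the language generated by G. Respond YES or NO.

Convert to CNF:
  S -> T0 A | T1 B | T1 T0 | a
  A -> B B | T0 T0 | a
  B -> T0 T0 | a
  T0 -> a
  T1 -> b

CYK fill:
  T[0,0] 'b' = {T1}  orig:{}
  T[1,1] 'a' = {A,B,S,T0}  orig:{A,B,S}
  T[2,2] 'a' = {A,B,S,T0}  orig:{A,B,S}
  T[0,1] 'ba' = {S}
  T[1,2] 'aa' = {A,B,S}
  T[0,2] 'baa' = {S}

S ∈ T[0,2] ⇒ YES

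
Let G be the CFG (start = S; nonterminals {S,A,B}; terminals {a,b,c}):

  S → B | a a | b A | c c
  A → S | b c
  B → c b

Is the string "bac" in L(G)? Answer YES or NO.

CNF form of G:
  S -> T0 T0 | T1 A | T2 T1 | T2 T2
  A -> T0 T0 | T1 A | T1 T2 | T2 T1 | T2 T2
  B -> T2 T1
  T0 -> a
  T1 -> b
  T2 -> c

CYK table (by increasing span):
  cell(0,0) b: {T1}  orig:{}
  cell(1,1) a: {T0}  orig:{}
  cell(2,2) c: {T2}  orig:{}
  cell(0,1) ba: ∅
  cell(1,2) ac: ∅
  cell(0,2) bac: ∅

S ∉ T[0,2] ⇒ NO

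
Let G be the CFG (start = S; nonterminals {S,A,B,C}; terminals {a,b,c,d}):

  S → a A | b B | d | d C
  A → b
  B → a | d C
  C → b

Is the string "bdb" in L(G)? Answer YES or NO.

CNF form of G:
  S -> T0 C | T1 A | T2 B | d
  A -> b
  B -> T0 C | a
  C -> b
  T0 -> d
  T1 -> a
  T2 -> b

Fill CYK table bottom-up:
  T[0,0] 'b' = {A,C,T2}  orig:{A,C}
  T[1,1] 'd' = {S,T0}  orig:{S}
  T[2,2] 'b' = {A,C,T2}  orig:{A,C}
  T[0,1] 'bd' = ∅
  T[1,2] 'db' = {B,S}
  T[0,2] 'bdb' = {S}

S ∈ T[0,2] ⇒ YES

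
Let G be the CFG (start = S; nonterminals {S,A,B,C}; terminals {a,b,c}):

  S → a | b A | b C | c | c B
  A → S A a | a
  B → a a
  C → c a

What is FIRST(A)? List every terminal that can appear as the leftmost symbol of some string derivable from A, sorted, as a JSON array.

Compute FIRST by fixpoint:
iter 1:
  A via A→a: +{a}
  B via B→a a: +{a}
  C via C→c a: +{c}
  S via S→a: +{a}
  S via S→b A: +{b}
  S via S→c: +{c}
  FIRST[S]={a,b,c}  FIRST[A]={a}  FIRST[B]={a}  FIRST[C]={c}
iter 2:
  A via A→S A a: +{b,c}
  FIRST[S]={a,b,c}  FIRST[A]={a,b,c}  FIRST[B]={a}  FIRST[C]={c}
iter 3: done
  FIRST[S]={a,b,c}  FIRST[A]={a,b,c}  FIRST[B]={a}  FIRST[C]={c}

FIRST(A) = ["a", "b", "c"]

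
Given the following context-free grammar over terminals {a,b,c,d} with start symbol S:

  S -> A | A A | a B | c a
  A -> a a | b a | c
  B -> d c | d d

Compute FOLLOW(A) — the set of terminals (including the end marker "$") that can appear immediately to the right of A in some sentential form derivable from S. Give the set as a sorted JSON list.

FIRST sets, iterate to fixpoint:
round 1:
  A via A→a a: +{a}
  A via A→b a: +{b}
  A via A→c: +{c}
  B via B→d c: +{d}
  S via S→A: +{a,b,c}
  FIRST(S)={a,b,c}  FIRST(A)={a,b,c}  FIRST(B)={d}
round 2: done
  FIRST(S)={a,b,c}  FIRST(A)={a,b,c}  FIRST(B)={d}

FOLLOW sets:
seed FOLLOW(S) with $
round 1:
  S→A: FOLLOW(A) ⊇ FOLLOW(S) ⊇ {$}; new: +{$}
  S→A A: FOLLOW(A) ⊇ FIRST(A) = {a,b,c}; new: +{a,b,c}
  S→a B: FOLLOW(B) ⊇ FOLLOW(S) ⊇ {$}; new: +{$}
  FOLLOW[S]={$}  FOLLOW[A]={$,a,b,c}  FOLLOW[B]={$}
round 2: (no change)
  FOLLOW[S]={$}  FOLLOW[A]={$,a,b,c}  FOLLOW[B]={$}

FOLLOW(A) = ["$", "a", "b", "c"]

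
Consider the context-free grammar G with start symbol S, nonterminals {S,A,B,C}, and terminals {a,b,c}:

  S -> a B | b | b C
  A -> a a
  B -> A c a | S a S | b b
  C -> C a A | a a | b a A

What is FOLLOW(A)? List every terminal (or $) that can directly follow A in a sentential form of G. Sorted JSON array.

FIRST sets, iterate to fixpoint:
[1]
  A via A→a a: +{a}
  B via B→A c a: +{a}
  B via B→b b: +{b}
  C via C→a a: +{a}
  C via C→b a A: +{b}
  S via S→a B: +{a}
  S via S→b: +{b}
  FIRST(S)={a,b}  FIRST(A)={a}  FIRST(B)={a,b}  FIRST(C)={a,b}
[2] (stable)
  FIRST(S)={a,b}  FIRST(A)={a}  FIRST(B)={a,b}  FIRST(C)={a,b}

FOLLOW iteration:
seed FOLLOW(S) with $
pass 1:
  B→A c a: FOLLOW(A) ⊇ FIRST(c) = {c}; new: +{c}
  B→S a S: FOLLOW(S) ⊇ FIRST(a) = {a}; new: +{a}
  C→C a A: FOLLOW(C) ⊇ FIRST(a) = {a}; new: +{a}
  C→C a A: FOLLOW(A) ⊇ FOLLOW(C) ⊇ {a}; new: +{a}
  S→a B: FOLLOW(B) ⊇ FOLLOW(S) ⊇ {$,a}; new: +{$,a}
  S→b C: FOLLOW(C) ⊇ FOLLOW(S) ⊇ {$,a}; new: +{$}
  FOLLOW(S)={$,a}  FOLLOW(A)={a,c}  FOLLOW(B)={$,a}  FOLLOW(C)={$,a}
pass 2:
  C→C a A: FOLLOW(A) ⊇ FOLLOW(C) ⊇ {$,a}; new: +{$}
  FOLLOW(S)={$,a}  FOLLOW(A)={$,a,c}  FOLLOW(B)={$,a}  FOLLOW(C)={$,a}
pass 3: — fixpoint
  FOLLOW(S)={$,a}  FOLLOW(A)={$,a,c}  FOLLOW(B)={$,a}  FOLLOW(C)={$,a}

FOLLOW(A) = ["$", "a", "c"]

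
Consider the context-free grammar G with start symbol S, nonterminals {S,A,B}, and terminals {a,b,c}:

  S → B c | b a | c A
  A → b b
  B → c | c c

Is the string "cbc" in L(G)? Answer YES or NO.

Convert to CNF:
  S -> B T1 | T0 T2 | T1 A
  A -> T0 T0
  B -> T1 T1 | c
  T0 -> b
  T1 -> c
  T2 -> a

CYK table (by increasing span):
  cell(0,0) c: {B,T1}  orig:{B}
  cell(1,1) b: {T0}  orig:{}
  cell(2,2) c: {B,T1}  orig:{B}
  cell(0,1) cb: ∅
  cell(1,2) bc: ∅
  cell(0,2) cbc: ∅

S ∉ T[0,2] ⇒ NO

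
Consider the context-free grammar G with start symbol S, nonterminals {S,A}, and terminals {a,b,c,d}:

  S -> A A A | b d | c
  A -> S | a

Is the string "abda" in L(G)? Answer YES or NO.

CNF form of G:
  S -> A X3 | T0 T1 | c
  A -> A X2 | T0 T1 | a | c
  T0 -> b
  T1 -> d
  X2 -> A A
  X3 -> A A

CYK fill:
  T[0,0] 'a' = {A}
  T[1,1] 'b' = {T0}  orig:{}
  T[2,2] 'd' = {T1}  orig:{}
  T[3,3] 'a' = {A}
  T[0,1] 'ab' = ∅
  T[1,2] 'bd' = {A,S}
  T[2,3] 'da' = ∅
  T[0,2] 'abd' = {X2,X3}  orig:{}
  T[1,3] 'bda' = {X2,X3}  orig:{}
  T[0,3] 'abda' = {A,S}

S ∈ T[0,3] ⇒ YES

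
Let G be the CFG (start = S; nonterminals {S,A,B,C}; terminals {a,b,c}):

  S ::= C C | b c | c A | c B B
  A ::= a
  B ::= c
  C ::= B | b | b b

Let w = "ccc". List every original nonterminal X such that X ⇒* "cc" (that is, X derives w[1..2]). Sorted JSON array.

CNF form of G:
  S -> C C | T0 T1 | T1 A | T1 X2
  A -> a
  B -> c
  C -> T0 T0 | b | c
  T0 -> b
  T1 -> c
  X2 -> B B

CYK table (by increasing span) — only the sub-triangle for w[1..2]:
  [1..1]={B,C,T1}  "c"  orig:{B,C}
  [2..2]={B,C,T1}  "c"  orig:{B,C}
  [1..2]={S,X2}  "cc"  orig:{S}

Original NTs in T[1,2] deriving "cc": ["S"]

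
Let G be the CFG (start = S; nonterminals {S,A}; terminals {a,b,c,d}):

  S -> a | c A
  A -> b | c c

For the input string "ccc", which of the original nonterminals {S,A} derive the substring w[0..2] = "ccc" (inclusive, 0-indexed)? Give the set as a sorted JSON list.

CNF form of G:
  S -> T0 A | a
  A -> T0 T0 | b
  T0 -> c

CYK table (by increasing span), restricted to cells inside w[0..2]:
  [0..0]={T0}  "c"  orig:{}
  [1..1]={T0}  "c"  orig:{}
  [2..2]={T0}  "c"  orig:{}
  [0..1]={A}  "cc"
  [1..2]={A}  "cc"
  [0..2]={S}  "ccc"

Original NTs in T[0,2] deriving "ccc": ["S"]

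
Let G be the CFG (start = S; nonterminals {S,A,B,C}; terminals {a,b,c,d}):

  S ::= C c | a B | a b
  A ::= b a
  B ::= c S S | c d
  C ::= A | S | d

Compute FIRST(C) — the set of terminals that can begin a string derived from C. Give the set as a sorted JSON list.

FIRST sets, iterate to fixpoint:
iter 1:
  A via A→b a: +{b}
  B via B→c S S: +{c}
  C via C→A: +{b}
  C via C→d: +{d}
  S via S→C c: +{b,d}
  S via S→a B: +{a}
  S: {a,b,d}  A: {b}  B: {c}  C: {b,d}
iter 2:
  C via C→S: +{a}
  S: {a,b,d}  A: {b}  B: {c}  C: {a,b,d}
iter 3: — fixpoint
  S: {a,b,d}  A: {b}  B: {c}  C: {a,b,d}

FIRST(C) = ["a", "b", "d"]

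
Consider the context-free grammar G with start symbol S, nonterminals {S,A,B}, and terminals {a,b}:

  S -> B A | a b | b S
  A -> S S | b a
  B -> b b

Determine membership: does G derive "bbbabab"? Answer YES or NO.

CNF form of G:
  S -> B A | T0 S | T1 T0
  A -> S S | T0 T1
  B -> T0 T0
  T0 -> b
  T1 -> a

Fill CYK table bottom-up:
  T[0,0] 'b' = {T0}  orig:{}
  T[1,1] 'b' = {T0}  orig:{}
  T[2,2] 'b' = {T0}  orig:{}
  T[3,3] 'a' = {T1}  orig:{}
  T[4,4] 'b' = {T0}  orig:{}
  T[5,5] 'a' = {T1}  orig:{}
  T[6,6] 'b' = {T0}  orig:{}
  T[0,1] 'bb' = {B}
  T[1,2] 'bb' = {B}
  T[2,3] 'ba' = {A}
  T[3,4] 'ab' = {S}
  T[4,5] 'ba' = {A}
  T[5,6] 'ab' = {S}
  T[0,2] 'bbb' = ∅
  T[1,3] 'bba' = ∅
  T[2,4] 'bab' = {S}
  T[3,5] 'aba' = ∅
  T[4,6] 'bab' = {S}
  T[0,3] 'bbba' = {S}
  T[1,4] 'bbab' = {S}
  T[2,5] 'baba' = ∅
  T[3,6] 'abab' = {A}
  T[0,4] 'bbbab' = {S}
  T[1,5] 'bbaba' = ∅
  T[2,6] 'babab' = {A}
  T[0,5] 'bbbaba' = ∅
  T[1,6] 'bbabab' = {A,S}
  T[0,6] 'bbbabab' = {A,S}

S ∈ T[0,6] ⇒ YES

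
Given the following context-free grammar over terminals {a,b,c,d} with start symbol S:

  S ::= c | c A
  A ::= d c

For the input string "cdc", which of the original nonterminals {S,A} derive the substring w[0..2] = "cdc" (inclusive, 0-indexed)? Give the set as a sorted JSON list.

Convert to CNF:
  S -> T1 A | c
  A -> T0 T1
  T0 -> d
  T1 -> c

CYK table (by increasing span) — only the sub-triangle for w[0..2]:
  [0..0]={S,T1}  "c"  orig:{S}
  [1..1]={T0}  "d"  orig:{}
  [2..2]={S,T1}  "c"  orig:{S}
  [0..1]=∅  "cd"
  [1..2]={A}  "dc"
  [0..2]={S}  "cdc"

Original NTs in T[0,2] deriving "cdc": ["S"]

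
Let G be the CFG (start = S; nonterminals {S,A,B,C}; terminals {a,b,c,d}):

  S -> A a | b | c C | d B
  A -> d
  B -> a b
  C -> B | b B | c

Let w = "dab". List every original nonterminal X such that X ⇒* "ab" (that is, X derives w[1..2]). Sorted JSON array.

CNF form of G:
  S -> A T0 | T2 C | T3 B | b
  A -> d
  B -> T0 T1
  C -> T0 T1 | T1 B | c
  T0 -> a
  T1 -> b
  T2 -> c
  T3 -> d

CYK table (by increasing span), restricted to cells inside w[1..2]:
  [1..1]={T0}  "a"  orig:{}
  [2..2]={S,T1}  "b"  orig:{S}
  [1..2]={B,C}  "ab"

Original NTs in T[1,2] deriving "ab": ["B", "C"]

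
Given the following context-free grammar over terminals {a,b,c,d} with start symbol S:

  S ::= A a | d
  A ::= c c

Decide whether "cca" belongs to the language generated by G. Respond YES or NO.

Convert to CNF:
  S -> A T1 | d
  A -> T0 T0
  T0 -> c
  T1 -> a

CYK table (by increasing span):
  cell(0,0) c: {T0}  orig:{}
  cell(1,1) c: {T0}  orig:{}
  cell(2,2) a: {T1}  orig:{}
  cell(0,1) cc: {A}
  cell(1,2) ca: ∅
  cell(0,2) cca: {S}

S ∈ T[0,2] ⇒ YES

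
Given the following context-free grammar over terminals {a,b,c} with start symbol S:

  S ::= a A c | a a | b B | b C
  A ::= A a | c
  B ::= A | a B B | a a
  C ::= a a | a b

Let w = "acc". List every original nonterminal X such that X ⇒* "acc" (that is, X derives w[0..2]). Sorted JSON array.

Convert to CNF:
  S -> T0 T0 | T0 X4 | T1 B | T1 C
  A -> A T0 | c
  B -> A T0 | T0 T0 | T0 X3 | c
  C -> T0 T0 | T0 T1
  T0 -> a
  T1 -> b
  T2 -> c
  X3 -> B B
  X4 -> A T2

Fill CYK table bottom-up, restricted to cells inside w[0..2]:
  [0..0]={T0}  "a"  orig:{}
  [1..1]={A,B,T2}  "c"  orig:{A,B}
  [2..2]={A,B,T2}  "c"  orig:{A,B}
  [0..1]=∅  "ac"
  [1..2]={X3,X4}  "cc"  orig:{}
  [0..2]={B,S}  "acc"

Original NTs in T[0,2] deriving "acc": ["B", "S"]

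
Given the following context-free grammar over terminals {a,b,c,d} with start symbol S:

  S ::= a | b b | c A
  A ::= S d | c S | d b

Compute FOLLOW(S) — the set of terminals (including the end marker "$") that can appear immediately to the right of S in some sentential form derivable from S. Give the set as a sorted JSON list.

FIRST iteration:
[1]
  A via A→c S: +{c}
  A via A→d b: +{d}
  S via S→a: +{a}
  S via S→b b: +{b}
  S via S→c A: +{c}
  FIRST(S)={a,b,c}  FIRST(A)={c,d}
[2]
  A via A→S d: +{a,b}
  FIRST(S)={a,b,c}  FIRST(A)={a,b,c,d}
[3] (stable)
  FIRST(S)={a,b,c}  FIRST(A)={a,b,c,d}

FOLLOW iteration:
initialize: $ ∈ FOLLOW(S)
iter 1:
  A→S d: FOLLOW(S) ⊇ FIRST(d) = {d}; new: +{d}
  S→c A: FOLLOW(A) ⊇ FOLLOW(S) ⊇ {$,d}; new: +{$,d}
  S: {$,d}  A: {$,d}
iter 2: — fixpoint
  S: {$,d}  A: {$,d}

FOLLOW(S) = ["$", "d"]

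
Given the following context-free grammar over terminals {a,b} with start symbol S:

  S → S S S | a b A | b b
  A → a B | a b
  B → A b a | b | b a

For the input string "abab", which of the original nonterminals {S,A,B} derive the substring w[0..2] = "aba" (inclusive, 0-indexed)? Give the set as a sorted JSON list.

Convert to CNF:
  S -> S X3 | T0 X4 | T1 T1
  A -> T0 B | T0 T1
  B -> A X2 | T1 T0 | b
  T0 -> a
  T1 -> b
  X2 -> T1 T0
  X3 -> S S
  X4 -> T1 A

Fill CYK table bottom-up (cells [i..j] with 0 ≤ i ≤ j ≤ 2 only):
  [0..0]={T0}  "a"  orig:{}
  [1..1]={B,T1}  "b"  orig:{B}
  [2..2]={T0}  "a"  orig:{}
  [0..1]={A}  "ab"
  [1..2]={B,X2}  "ba"  orig:{B}
  [0..2]={A}  "aba"

Original NTs in T[0,2] deriving "aba": ["A"]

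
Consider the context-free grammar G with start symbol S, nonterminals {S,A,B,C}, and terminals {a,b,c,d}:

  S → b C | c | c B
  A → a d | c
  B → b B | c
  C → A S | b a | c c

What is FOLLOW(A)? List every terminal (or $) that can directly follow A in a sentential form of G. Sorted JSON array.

Compute FIRST by fixpoint:
[1]
  A via A→a d: +{a}
  A via A→c: +{c}
  B via B→b B: +{b}
  B via B→c: +{c}
  C via C→A S: +{a,c}
  C via C→b a: +{b}
  S via S→b C: +{b}
  S via S→c: +{c}
  FIRST(S)={b,c}  FIRST(A)={a,c}  FIRST(B)={b,c}  FIRST(C)={a,b,c}
[2] done
  FIRST(S)={b,c}  FIRST(A)={a,c}  FIRST(B)={b,c}  FIRST(C)={a,b,c}

FOLLOW sets:
initialize: $ ∈ FOLLOW(S)
pass 1:
  C→A S: FOLLOW(A) ⊇ FIRST(S) = {b,c}; new: +{b,c}
  S→b C: FOLLOW(C) ⊇ FOLLOW(S) ⊇ {$}; new: +{$}
  S→c B: FOLLOW(B) ⊇ FOLLOW(S) ⊇ {$}; new: +{$}
  FOLLOW(S)={$}  FOLLOW(A)={b,c}  FOLLOW(B)={$}  FOLLOW(C)={$}
pass 2: done
  FOLLOW(S)={$}  FOLLOW(A)={b,c}  FOLLOW(B)={$}  FOLLOW(C)={$}

FOLLOW(A) = ["b", "c"]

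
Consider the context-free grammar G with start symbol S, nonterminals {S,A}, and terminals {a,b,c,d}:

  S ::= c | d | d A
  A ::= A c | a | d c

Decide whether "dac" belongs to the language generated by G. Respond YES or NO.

CNF form of G:
  S -> T1 A | c | d
  A -> A T0 | T1 T0 | a
  T0 -> c
  T1 -> d

Fill CYK table bottom-up:
  cell(0,0) d: {S,T1}  orig:{S}
  cell(1,1) a: {A}
  cell(2,2) c: {S,T0}  orig:{S}
  cell(0,1) da: {S}
  cell(1,2) ac: {A}
  cell(0,2) dac: {S}

S ∈ T[0,2] ⇒ YES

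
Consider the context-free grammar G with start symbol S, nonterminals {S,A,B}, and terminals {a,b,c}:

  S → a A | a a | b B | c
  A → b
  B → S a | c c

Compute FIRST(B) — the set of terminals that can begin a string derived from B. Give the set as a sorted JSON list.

Compute FIRST by fixpoint:
[1]
  A via A→b: +{b}
  B via B→c c: +{c}
  S via S→a A: +{a}
  S via S→b B: +{b}
  S via S→c: +{c}
  FIRST[S]={a,b,c}  FIRST[A]={b}  FIRST[B]={c}
[2]
  B via B→S a: +{a,b}
  FIRST[S]={a,b,c}  FIRST[A]={b}  FIRST[B]={a,b,c}
[3] done
  FIRST[S]={a,b,c}  FIRST[A]={b}  FIRST[B]={a,b,c}

FIRST(B) = ["a", "b", "c"]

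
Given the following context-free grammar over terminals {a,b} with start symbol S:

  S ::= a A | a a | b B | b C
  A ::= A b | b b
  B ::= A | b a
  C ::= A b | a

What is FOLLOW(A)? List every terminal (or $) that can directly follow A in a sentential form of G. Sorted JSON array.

FIRST iteration:
pass 1:
  A via A→b b: +{b}
  B via B→A: +{b}
  C via C→A b: +{b}
  C via C→a: +{a}
  S via S→a A: +{a}
  S via S→b B: +{b}
  S: {a,b}  A: {b}  B: {b}  C: {a,b}
pass 2: (no change)
  S: {a,b}  A: {b}  B: {b}  C: {a,b}

FOLLOW sets:
FOLLOW(S) := {$}
pass 1:
  A→A b: FOLLOW(A) ⊇ FIRST(b) = {b}; new: +{b}
  S→a A: FOLLOW(A) ⊇ FOLLOW(S) ⊇ {$}; new: +{$}
  S→b B: FOLLOW(B) ⊇ FOLLOW(S) ⊇ {$}; new: +{$}
  S→b C: FOLLOW(C) ⊇ FOLLOW(S) ⊇ {$}; new: +{$}
  FOLLOW[S]={$}  FOLLOW[A]={$,b}  FOLLOW[B]={$}  FOLLOW[C]={$}
pass 2: — fixpoint
  FOLLOW[S]={$}  FOLLOW[A]={$,b}  FOLLOW[B]={$}  FOLLOW[C]={$}

FOLLOW(A) = ["$", "b"]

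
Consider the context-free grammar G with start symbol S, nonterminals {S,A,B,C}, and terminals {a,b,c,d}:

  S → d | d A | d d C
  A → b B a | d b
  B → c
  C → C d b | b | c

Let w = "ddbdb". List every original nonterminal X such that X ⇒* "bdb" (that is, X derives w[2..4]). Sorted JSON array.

CNF form of G:
  S -> T2 A | T2 X5 | d
  A -> T0 X3 | T2 T0
  B -> c
  C -> C X4 | b | c
  T0 -> b
  T1 -> a
  T2 -> d
  X3 -> B T1
  X4 -> T2 T0
  X5 -> T2 C

CYK fill (cells [i..j] with 2 ≤ i ≤ j ≤ 4 only):
  T[2,2] 'b' = {C,T0}  orig:{C}
  T[3,3] 'd' = {S,T2}  orig:{S}
  T[4,4] 'b' = {C,T0}  orig:{C}
  T[2,3] 'bd' = ∅
  T[3,4] 'db' = {A,X4,X5}  orig:{A}
  T[2,4] 'bdb' = {C}

Original NTs in T[2,4] deriving "bdb": ["C"]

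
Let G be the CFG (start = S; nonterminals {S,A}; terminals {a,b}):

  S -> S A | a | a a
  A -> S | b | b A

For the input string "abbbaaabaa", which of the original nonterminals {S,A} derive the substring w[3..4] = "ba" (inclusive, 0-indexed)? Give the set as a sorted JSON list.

CNF form of G:
  S -> S A | T0 T0 | a
  A -> S A | T0 T0 | T1 A | a | b
  T0 -> a
  T1 -> b

Fill CYK table bottom-up — only the sub-triangle for w[3..4]:
  cell(3,3) b: {A,T1}  orig:{A}
  cell(4,4) a: {A,S,T0}  orig:{A,S}
  cell(3,4) ba: {A}

Original NTs in T[3,4] deriving "ba": ["A"]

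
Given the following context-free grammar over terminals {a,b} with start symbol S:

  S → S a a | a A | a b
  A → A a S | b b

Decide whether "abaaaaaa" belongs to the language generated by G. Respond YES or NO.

CNF form of G:
  S -> S X3 | T0 A | T0 T1
  A -> A X2 | T1 T1
  T0 -> a
  T1 -> b
  X2 -> T0 S
  X3 -> T0 T0

Fill CYK table bottom-up:
  T[0,0] 'a' = {T0}  orig:{}
  T[1,1] 'b' = {T1}  orig:{}
  T[2,2] 'a' = {T0}  orig:{}
  T[3,3] 'a' = {T0}  orig:{}
  T[4,4] 'a' = {T0}  orig:{}
  T[5,5] 'a' = {T0}  orig:{}
  T[6,6] 'a' = {T0}  orig:{}
  T[7,7] 'a' = {T0}  orig:{}
  T[0,1] 'ab' = {S}
  T[1,2] 'ba' = ∅
  T[2,3] 'aa' = {X3}  orig:{}
  T[3,4] 'aa' = {X3}  orig:{}
  T[4,5] 'aa' = {X3}  orig:{}
  T[5,6] 'aa' = {X3}  orig:{}
  T[6,7] 'aa' = {X3}  orig:{}
  T[0,2] 'aba' = ∅
  T[1,3] 'baa' = ∅
  T[2,4] 'aaa' = ∅
  T[3,5] 'aaa' = ∅
  T[4,6] 'aaa' = ∅
  T[5,7] 'aaa' = ∅
  T[0,3] 'abaa' = {S}
  T[1,4] 'baaa' = ∅
  T[2,5] 'aaaa' = ∅
  T[3,6] 'aaaa' = ∅
  T[4,7] 'aaaa' = ∅
  T[0,4] 'abaaa' = ∅
  T[1,5] 'baaaa' = ∅
  T[2,6] 'aaaaa' = ∅
  T[3,7] 'aaaaa' = ∅
  T[0,5] 'abaaaa' = {S}
  T[1,6] 'baaaaa' = ∅
  T[2,7] 'aaaaaa' = ∅
  T[0,6] 'abaaaaa' = ∅
  T[1,7] 'baaaaaa' = ∅
  T[0,7] 'abaaaaaa' = {S}

S ∈ T[0,7] ⇒ YES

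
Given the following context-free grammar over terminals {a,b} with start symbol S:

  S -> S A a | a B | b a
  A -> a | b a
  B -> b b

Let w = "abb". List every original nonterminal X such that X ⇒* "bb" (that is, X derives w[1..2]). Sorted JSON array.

CNF form of G:
  S -> S X2 | T0 T1 | T1 B
  A -> T0 T1 | a
  B -> T0 T0
  T0 -> b
  T1 -> a
  X2 -> A T1

CYK fill — only the sub-triangle for w[1..2]:
  T[1,1] 'b' = {T0}  orig:{}
  T[2,2] 'b' = {T0}  orig:{}
  T[1,2] 'bb' = {B}

Original NTs in T[1,2] deriving "bb": ["B"]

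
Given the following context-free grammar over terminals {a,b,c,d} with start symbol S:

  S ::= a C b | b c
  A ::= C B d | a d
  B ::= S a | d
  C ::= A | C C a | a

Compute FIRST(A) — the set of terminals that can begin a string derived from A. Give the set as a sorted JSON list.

FIRST iteration:
[1]
  A via A→a d: +{a}
  B via B→d: +{d}
  C via C→A: +{a}
  S via S→a C b: +{a}
  S via S→b c: +{b}
  S: {a,b}  A: {a}  B: {d}  C: {a}
[2]
  B via B→S a: +{a,b}
  S: {a,b}  A: {a}  B: {a,b,d}  C: {a}
[3] — fixpoint
  S: {a,b}  A: {a}  B: {a,b,d}  C: {a}

FIRST(A) = ["a"]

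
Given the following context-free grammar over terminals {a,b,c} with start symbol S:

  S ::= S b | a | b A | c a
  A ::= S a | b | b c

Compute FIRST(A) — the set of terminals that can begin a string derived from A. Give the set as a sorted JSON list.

Compute FIRST by fixpoint:
pass 1:
  A via A→b: +{b}
  S via S→a: +{a}
  S via S→b A: +{b}
  S via S→c a: +{c}
  FIRST[S]={a,b,c}  FIRST[A]={b}
pass 2:
  A via A→S a: +{a,c}
  FIRST[S]={a,b,c}  FIRST[A]={a,b,c}
pass 3: — fixpoint
  FIRST[S]={a,b,c}  FIRST[A]={a,b,c}

FIRST(A) = ["a", "b", "c"]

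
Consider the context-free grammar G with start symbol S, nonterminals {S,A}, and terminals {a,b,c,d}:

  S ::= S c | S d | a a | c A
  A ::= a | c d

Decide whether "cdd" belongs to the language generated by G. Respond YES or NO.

CNF form of G:
  S -> S T0 | S T1 | T0 A | T2 T2
  A -> T0 T1 | a
  T0 -> c
  T1 -> d
  T2 -> a

CYK table (by increasing span):
  [0..0]={T0}  "c"  orig:{}
  [1..1]={T1}  "d"  orig:{}
  [2..2]={T1}  "d"  orig:{}
  [0..1]={A}  "cd"
  [1..2]=∅  "dd"
  [0..2]=∅  "cdd"

S ∉ T[0,2] ⇒ NO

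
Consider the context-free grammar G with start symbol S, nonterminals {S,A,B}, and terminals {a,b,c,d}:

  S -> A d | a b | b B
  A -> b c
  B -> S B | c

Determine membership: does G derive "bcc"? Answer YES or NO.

CNF form of G:
  S -> A T2 | T0 B | T3 T0
  A -> T0 T1
  B -> S B | c
  T0 -> b
  T1 -> c
  T2 -> d
  T3 -> a

CYK table (by increasing span):
  [0..0]={T0}  "b"  orig:{}
  [1..1]={B,T1}  "c"  orig:{B}
  [2..2]={B,T1}  "c"  orig:{B}
  [0..1]={A,S}  "bc"
  [1..2]=∅  "cc"
  [0..2]={B}  "bcc"

S ∉ T[0,2] ⇒ NO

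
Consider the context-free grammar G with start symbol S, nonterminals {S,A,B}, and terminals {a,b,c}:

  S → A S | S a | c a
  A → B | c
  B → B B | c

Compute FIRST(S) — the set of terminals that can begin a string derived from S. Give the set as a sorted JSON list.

FIRST sets, iterate to fixpoint:
round 1:
  A via A→c: +{c}
  B via B→c: +{c}
  S via S→A S: +{c}
  S: {c}  A: {c}  B: {c}
round 2: done
  S: {c}  A: {c}  B: {c}

FIRST(S) = ["c"]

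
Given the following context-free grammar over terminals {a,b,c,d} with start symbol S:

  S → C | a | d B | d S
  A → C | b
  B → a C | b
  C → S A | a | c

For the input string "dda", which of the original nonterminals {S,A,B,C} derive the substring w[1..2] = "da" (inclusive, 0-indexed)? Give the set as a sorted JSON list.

Convert to CNF:
  S -> S A | T1 B | T1 S | a | c
  A -> S A | a | b | c
  B -> T0 C | b
  C -> S A | a | c
  T0 -> a
  T1 -> d

Fill CYK table bottom-up — only the sub-triangle for w[1..2]:
  [1..1]={T1}  "d"  orig:{}
  [2..2]={A,C,S,T0}  "a"  orig:{A,C,S}
  [1..2]={S}  "da"

Original NTs in T[1,2] deriving "da": ["S"]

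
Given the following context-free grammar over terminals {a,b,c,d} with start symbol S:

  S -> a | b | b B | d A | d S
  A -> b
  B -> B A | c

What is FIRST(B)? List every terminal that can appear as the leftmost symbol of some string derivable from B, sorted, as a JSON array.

FIRST sets, iterate to fixpoint:
pass 1:
  A via A→b: +{b}
  B via B→c: +{c}
  S via S→a: +{a}
  S via S→b: +{b}
  S via S→d A: +{d}
  FIRST(S)={a,b,d}  FIRST(A)={b}  FIRST(B)={c}
pass 2: (stable)
  FIRST(S)={a,b,d}  FIRST(A)={b}  FIRST(B)={c}

FIRST(B) = ["c"]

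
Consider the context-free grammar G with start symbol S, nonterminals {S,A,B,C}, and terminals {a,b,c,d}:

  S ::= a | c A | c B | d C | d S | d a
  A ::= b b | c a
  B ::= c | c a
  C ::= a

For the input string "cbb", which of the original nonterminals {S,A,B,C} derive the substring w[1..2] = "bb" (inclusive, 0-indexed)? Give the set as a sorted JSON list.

CNF form of G:
  S -> T1 A | T1 B | T3 C | T3 S | T3 T2 | a
  A -> T0 T0 | T1 T2
  B -> T1 T2 | c
  C -> a
  T0 -> b
  T1 -> c
  T2 -> a
  T3 -> d

Fill CYK table bottom-up — only the sub-triangle for w[1..2]:
  cell(1,1) b: {T0}  orig:{}
  cell(2,2) b: {T0}  orig:{}
  cell(1,2) bb: {A}

Original NTs in T[1,2] deriving "bb": ["A"]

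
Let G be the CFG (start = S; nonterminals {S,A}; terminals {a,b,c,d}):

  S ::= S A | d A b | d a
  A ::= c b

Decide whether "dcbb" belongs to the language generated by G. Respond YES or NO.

Convert to CNF:
  S -> S A | T2 T3 | T2 X4
  A -> T0 T1
  T0 -> c
  T1 -> b
  T2 -> d
  T3 -> a
  X4 -> A T1

Fill CYK table bottom-up:
  cell(0,0) d: {T2}  orig:{}
  cell(1,1) c: {T0}  orig:{}
  cell(2,2) b: {T1}  orig:{}
  cell(3,3) b: {T1}  orig:{}
  cell(0,1) dc: ∅
  cell(1,2) cb: {A}
  cell(2,3) bb: ∅
  cell(0,2) dcb: ∅
  cell(1,3) cbb: {X4}  orig:{}
  cell(0,3) dcbb: {S}

S ∈ T[0,3] ⇒ YES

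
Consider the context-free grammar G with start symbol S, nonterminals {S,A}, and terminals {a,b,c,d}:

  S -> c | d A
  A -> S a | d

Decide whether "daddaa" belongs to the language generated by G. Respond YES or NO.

Convert to CNF:
  S -> T1 A | c
  A -> S T0 | d
  T0 -> a
  T1 -> d

CYK table (by increasing span):
  T[0,0] 'd' = {A,T1}  orig:{A}
  T[1,1] 'a' = {T0}  orig:{}
  T[2,2] 'd' = {A,T1}  orig:{A}
  T[3,3] 'd' = {A,T1}  orig:{A}
  T[4,4] 'a' = {T0}  orig:{}
  T[5,5] 'a' = {T0}  orig:{}
  T[0,1] 'da' = ∅
  T[1,2] 'ad' = ∅
  T[2,3] 'dd' = {S}
  T[3,4] 'da' = ∅
  T[4,5] 'aa' = ∅
  T[0,2] 'dad' = ∅
  T[1,3] 'add' = ∅
  T[2,4] 'dda' = {A}
  T[3,5] 'daa' = ∅
  T[0,3] 'dadd' = ∅
  T[1,4] 'adda' = ∅
  T[2,5] 'ddaa' = ∅
  T[0,4] 'dadda' = ∅
  T[1,5] 'addaa' = ∅
  T[0,5] 'daddaa' = ∅

S ∉ T[0,5] ⇒ NO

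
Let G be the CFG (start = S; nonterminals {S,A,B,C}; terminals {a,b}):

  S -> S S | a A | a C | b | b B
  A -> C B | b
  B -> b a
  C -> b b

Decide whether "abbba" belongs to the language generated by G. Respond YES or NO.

CNF form of G:
  S -> S S | T0 B | T1 A | T1 C | b
  A -> C B | b
  B -> T0 T1
  C -> T0 T0
  T0 -> b
  T1 -> a

Fill CYK table bottom-up:
  cell(0,0) a: {T1}  orig:{}
  cell(1,1) b: {A,S,T0}  orig:{A,S}
  cell(2,2) b: {A,S,T0}  orig:{A,S}
  cell(3,3) b: {A,S,T0}  orig:{A,S}
  cell(4,4) a: {T1}  orig:{}
  cell(0,1) ab: {S}
  cell(1,2) bb: {C,S}
  cell(2,3) bb: {C,S}
  cell(3,4) ba: {B}
  cell(0,2) abb: {S}
  cell(1,3) bbb: {S}
  cell(2,4) bba: {S}
  cell(0,3) abbb: {S}
  cell(1,4) bbba: {A,S}
  cell(0,4) abbba: {S}

S ∈ T[0,4] ⇒ YES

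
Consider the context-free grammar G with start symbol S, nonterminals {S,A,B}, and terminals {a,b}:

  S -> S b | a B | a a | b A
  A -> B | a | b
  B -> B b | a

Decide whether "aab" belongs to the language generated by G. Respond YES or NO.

CNF form of G:
  S -> S T0 | T0 A | T1 B | T1 T1
  A -> B T0 | a | b
  B -> B T0 | a
  T0 -> b
  T1 -> a

CYK table (by increasing span):
  cell(0,0) a: {A,B,T1}  orig:{A,B}
  cell(1,1) a: {A,B,T1}  orig:{A,B}
  cell(2,2) b: {A,T0}  orig:{A}
  cell(0,1) aa: {S}
  cell(1,2) ab: {A,B}
  cell(0,2) aab: {S}

S ∈ T[0,2] ⇒ YES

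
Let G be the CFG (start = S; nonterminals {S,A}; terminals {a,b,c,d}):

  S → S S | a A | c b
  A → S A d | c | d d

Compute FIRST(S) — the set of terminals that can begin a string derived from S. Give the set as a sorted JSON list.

FIRST sets, iterate to fixpoint:
[1]
  A via A→c: +{c}
  A via A→d d: +{d}
  S via S→a A: +{a}
  S via S→c b: +{c}
  S: {a,c}  A: {c,d}
[2]
  A via A→S A d: +{a}
  S: {a,c}  A: {a,c,d}
[3] (no change)
  S: {a,c}  A: {a,c,d}

FIRST(S) = ["a", "c"]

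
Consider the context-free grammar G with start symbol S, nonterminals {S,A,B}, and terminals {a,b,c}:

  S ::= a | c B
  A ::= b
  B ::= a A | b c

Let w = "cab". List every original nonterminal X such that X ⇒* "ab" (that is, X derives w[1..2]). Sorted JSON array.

Convert to CNF:
  S -> T2 B | a
  A -> b
  B -> T0 A | T1 T2
  T0 -> a
  T1 -> b
  T2 -> c

CYK fill, restricted to cells inside w[1..2]:
  cell(1,1) a: {S,T0}  orig:{S}
  cell(2,2) b: {A,T1}  orig:{A}
  cell(1,2) ab: {B}

Original NTs in T[1,2] deriving "ab": ["B"]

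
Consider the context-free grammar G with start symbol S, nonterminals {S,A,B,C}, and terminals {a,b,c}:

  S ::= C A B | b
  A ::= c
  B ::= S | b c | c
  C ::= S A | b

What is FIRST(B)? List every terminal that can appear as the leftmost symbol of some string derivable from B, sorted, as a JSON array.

FIRST sets, iterate to fixpoint:
[1]
  A via A→c: +{c}
  B via B→b c: +{b}
  B via B→c: +{c}
  C via C→b: +{b}
  S via S→C A B: +{b}
  FIRST[S]={b}  FIRST[A]={c}  FIRST[B]={b,c}  FIRST[C]={b}
[2] (no change)
  FIRST[S]={b}  FIRST[A]={c}  FIRST[B]={b,c}  FIRST[C]={b}

FIRST(B) = ["b", "c"]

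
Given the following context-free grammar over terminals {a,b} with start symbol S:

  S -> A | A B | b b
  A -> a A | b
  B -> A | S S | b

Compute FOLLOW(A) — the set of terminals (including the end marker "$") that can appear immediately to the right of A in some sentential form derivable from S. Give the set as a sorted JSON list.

Compute FIRST by fixpoint:
iter 1:
  A via A→a A: +{a}
  A via A→b: +{b}
  B via B→A: +{a,b}
  S via S→A: +{a,b}
  FIRST(S)={a,b}  FIRST(A)={a,b}  FIRST(B)={a,b}
iter 2: (no change)
  FIRST(S)={a,b}  FIRST(A)={a,b}  FIRST(B)={a,b}

FOLLOW sets:
FOLLOW(S) := {$}
[1]
  B→S S: FOLLOW(S) ⊇ FIRST(S) = {a,b}; new: +{a,b}
  S→A: FOLLOW(A) ⊇ FOLLOW(S) ⊇ {$,a,b}; new: +{$,a,b}
  S→A B: FOLLOW(B) ⊇ FOLLOW(S) ⊇ {$,a,b}; new: +{$,a,b}
  S: {$,a,b}  A: {$,a,b}  B: {$,a,b}
[2] — fixpoint
  S: {$,a,b}  A: {$,a,b}  B: {$,a,b}

FOLLOW(A) = ["$", "a", "b"]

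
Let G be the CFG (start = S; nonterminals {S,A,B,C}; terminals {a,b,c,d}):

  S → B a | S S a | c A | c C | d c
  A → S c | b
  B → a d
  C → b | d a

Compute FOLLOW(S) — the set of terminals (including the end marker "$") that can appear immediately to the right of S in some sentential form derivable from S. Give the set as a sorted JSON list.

FIRST sets, iterate to fixpoint:
round 1:
  A via A→b: +{b}
  B via B→a d: +{a}
  C via C→b: +{b}
  C via C→d a: +{d}
  S via S→B a: +{a}
  S via S→c A: +{c}
  S via S→d c: +{d}
  S: {a,c,d}  A: {b}  B: {a}  C: {b,d}
round 2:
  A via A→S c: +{a,c,d}
  S: {a,c,d}  A: {a,b,c,d}  B: {a}  C: {b,d}
round 3: — fixpoint
  S: {a,c,d}  A: {a,b,c,d}  B: {a}  C: {b,d}

Compute FOLLOW by fixpoint:
initialize: $ ∈ FOLLOW(S)
[1]
  A→S c: FOLLOW(S) ⊇ FIRST(c) = {c}; new: +{c}
  S→B a: FOLLOW(B) ⊇ FIRST(a) = {a}; new: +{a}
  S→S S a: FOLLOW(S) ⊇ FIRST(S) = {a,c,d}; new: +{a,d}
  S→c A: FOLLOW(A) ⊇ FOLLOW(S) ⊇ {$,a,c,d}; new: +{$,a,c,d}
  S→c C: FOLLOW(C) ⊇ FOLLOW(S) ⊇ {$,a,c,d}; new: +{$,a,c,d}
  FOLLOW[S]={$,a,c,d}  FOLLOW[A]={$,a,c,d}  FOLLOW[B]={a}  FOLLOW[C]={$,a,c,d}
[2] (no change)
  FOLLOW[S]={$,a,c,d}  FOLLOW[A]={$,a,c,d}  FOLLOW[B]={a}  FOLLOW[C]={$,a,c,d}

FOLLOW(S) = ["$", "a", "c", "d"]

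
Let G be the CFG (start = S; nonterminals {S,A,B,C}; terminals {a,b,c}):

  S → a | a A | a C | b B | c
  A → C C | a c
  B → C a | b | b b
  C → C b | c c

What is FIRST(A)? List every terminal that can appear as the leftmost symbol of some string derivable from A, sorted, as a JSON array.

Compute FIRST by fixpoint:
iter 1:
  A via A→a c: +{a}
  B via B→b: +{b}
  C via C→c c: +{c}
  S via S→a: +{a}
  S via S→b B: +{b}
  S via S→c: +{c}
  FIRST(S)={a,b,c}  FIRST(A)={a}  FIRST(B)={b}  FIRST(C)={c}
iter 2:
  A via A→C C: +{c}
  B via B→C a: +{c}
  FIRST(S)={a,b,c}  FIRST(A)={a,c}  FIRST(B)={b,c}  FIRST(C)={c}
iter 3: (no change)
  FIRST(S)={a,b,c}  FIRST(A)={a,c}  FIRST(B)={b,c}  FIRST(C)={c}

FIRST(A) = ["a", "c"]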